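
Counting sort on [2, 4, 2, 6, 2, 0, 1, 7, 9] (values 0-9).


Input: [2, 4, 2, 6, 2, 0, 1, 7, 9]
Counts: [1, 1, 3, 0, 1, 0, 1, 1, 0, 1]

Sorted: [0, 1, 2, 2, 2, 4, 6, 7, 9]


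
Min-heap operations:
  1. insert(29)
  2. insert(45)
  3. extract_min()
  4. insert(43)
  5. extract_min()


insert(29) -> [29]
insert(45) -> [29, 45]
extract_min()->29, [45]
insert(43) -> [43, 45]
extract_min()->43, [45]

Final heap: [45]


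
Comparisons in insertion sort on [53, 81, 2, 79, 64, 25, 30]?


Algorithm: insertion sort
Input: [53, 81, 2, 79, 64, 25, 30]
Sorted: [2, 25, 30, 53, 64, 79, 81]

18


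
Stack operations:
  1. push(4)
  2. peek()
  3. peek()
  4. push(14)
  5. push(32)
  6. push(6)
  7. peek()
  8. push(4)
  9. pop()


push(4) -> [4]
peek()->4
peek()->4
push(14) -> [4, 14]
push(32) -> [4, 14, 32]
push(6) -> [4, 14, 32, 6]
peek()->6
push(4) -> [4, 14, 32, 6, 4]
pop()->4, [4, 14, 32, 6]

Final stack: [4, 14, 32, 6]


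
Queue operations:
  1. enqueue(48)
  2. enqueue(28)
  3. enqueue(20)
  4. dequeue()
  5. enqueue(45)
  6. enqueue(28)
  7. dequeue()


enqueue(48) -> [48]
enqueue(28) -> [48, 28]
enqueue(20) -> [48, 28, 20]
dequeue()->48, [28, 20]
enqueue(45) -> [28, 20, 45]
enqueue(28) -> [28, 20, 45, 28]
dequeue()->28, [20, 45, 28]

Final queue: [20, 45, 28]


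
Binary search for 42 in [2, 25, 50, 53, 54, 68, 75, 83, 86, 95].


Step 1: lo=0, hi=9, mid=4, val=54
Step 2: lo=0, hi=3, mid=1, val=25
Step 3: lo=2, hi=3, mid=2, val=50

Not found


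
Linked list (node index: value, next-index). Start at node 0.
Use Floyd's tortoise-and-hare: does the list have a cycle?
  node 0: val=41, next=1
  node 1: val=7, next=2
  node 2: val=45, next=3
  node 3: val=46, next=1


Floyd's tortoise (slow, +1) and hare (fast, +2):
  init: slow=0, fast=0
  step 1: slow=1, fast=2
  step 2: slow=2, fast=1
  step 3: slow=3, fast=3
  slow == fast at node 3: cycle detected

Cycle: yes


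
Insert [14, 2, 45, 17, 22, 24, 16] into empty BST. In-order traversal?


Insert 14: root
Insert 2: L from 14
Insert 45: R from 14
Insert 17: R from 14 -> L from 45
Insert 22: R from 14 -> L from 45 -> R from 17
Insert 24: R from 14 -> L from 45 -> R from 17 -> R from 22
Insert 16: R from 14 -> L from 45 -> L from 17

In-order: [2, 14, 16, 17, 22, 24, 45]


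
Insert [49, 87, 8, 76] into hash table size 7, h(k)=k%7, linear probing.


Insert 49: h=0 -> slot 0
Insert 87: h=3 -> slot 3
Insert 8: h=1 -> slot 1
Insert 76: h=6 -> slot 6

Table: [49, 8, None, 87, None, None, 76]


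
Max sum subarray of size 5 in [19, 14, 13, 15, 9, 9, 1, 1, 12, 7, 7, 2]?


[0:5]: 70
[1:6]: 60
[2:7]: 47
[3:8]: 35
[4:9]: 32
[5:10]: 30
[6:11]: 28
[7:12]: 29

Max: 70 at [0:5]


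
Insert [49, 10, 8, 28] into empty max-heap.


Insert 49: [49]
Insert 10: [49, 10]
Insert 8: [49, 10, 8]
Insert 28: [49, 28, 8, 10]

Final heap: [49, 28, 8, 10]


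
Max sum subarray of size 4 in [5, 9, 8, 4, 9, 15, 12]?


[0:4]: 26
[1:5]: 30
[2:6]: 36
[3:7]: 40

Max: 40 at [3:7]


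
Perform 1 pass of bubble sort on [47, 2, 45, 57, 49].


Initial: [47, 2, 45, 57, 49]
Pass 1: [2, 45, 47, 49, 57] (3 swaps)

After 1 pass: [2, 45, 47, 49, 57]


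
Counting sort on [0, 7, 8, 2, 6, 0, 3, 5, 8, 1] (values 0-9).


Input: [0, 7, 8, 2, 6, 0, 3, 5, 8, 1]
Counts: [2, 1, 1, 1, 0, 1, 1, 1, 2, 0]

Sorted: [0, 0, 1, 2, 3, 5, 6, 7, 8, 8]


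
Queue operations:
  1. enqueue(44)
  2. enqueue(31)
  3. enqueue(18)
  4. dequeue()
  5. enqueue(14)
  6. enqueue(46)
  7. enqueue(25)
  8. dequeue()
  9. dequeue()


enqueue(44) -> [44]
enqueue(31) -> [44, 31]
enqueue(18) -> [44, 31, 18]
dequeue()->44, [31, 18]
enqueue(14) -> [31, 18, 14]
enqueue(46) -> [31, 18, 14, 46]
enqueue(25) -> [31, 18, 14, 46, 25]
dequeue()->31, [18, 14, 46, 25]
dequeue()->18, [14, 46, 25]

Final queue: [14, 46, 25]


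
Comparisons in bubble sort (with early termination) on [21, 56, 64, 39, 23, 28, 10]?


Algorithm: bubble sort (with early termination)
Input: [21, 56, 64, 39, 23, 28, 10]
Sorted: [10, 21, 23, 28, 39, 56, 64]

21


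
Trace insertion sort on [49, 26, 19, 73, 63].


Initial: [49, 26, 19, 73, 63]
Insert 26: [26, 49, 19, 73, 63]
Insert 19: [19, 26, 49, 73, 63]
Insert 73: [19, 26, 49, 73, 63]
Insert 63: [19, 26, 49, 63, 73]

Sorted: [19, 26, 49, 63, 73]


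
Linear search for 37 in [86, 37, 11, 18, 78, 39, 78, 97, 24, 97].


i=0: 86!=37
i=1: 37==37 found!

Found at 1, 2 comps


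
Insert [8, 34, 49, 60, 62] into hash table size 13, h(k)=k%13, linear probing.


Insert 8: h=8 -> slot 8
Insert 34: h=8, 1 probes -> slot 9
Insert 49: h=10 -> slot 10
Insert 60: h=8, 3 probes -> slot 11
Insert 62: h=10, 2 probes -> slot 12

Table: [None, None, None, None, None, None, None, None, 8, 34, 49, 60, 62]


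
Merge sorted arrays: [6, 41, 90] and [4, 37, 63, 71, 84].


Take 4 from B
Take 6 from A
Take 37 from B
Take 41 from A
Take 63 from B
Take 71 from B
Take 84 from B

Merged: [4, 6, 37, 41, 63, 71, 84, 90]


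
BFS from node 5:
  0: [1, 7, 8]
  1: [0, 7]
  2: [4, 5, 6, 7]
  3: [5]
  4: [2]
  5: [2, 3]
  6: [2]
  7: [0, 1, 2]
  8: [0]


Visit 5, enqueue [2, 3]
Visit 2, enqueue [4, 6, 7]
Visit 3, enqueue []
Visit 4, enqueue []
Visit 6, enqueue []
Visit 7, enqueue [0, 1]
Visit 0, enqueue [8]
Visit 1, enqueue []
Visit 8, enqueue []

BFS order: [5, 2, 3, 4, 6, 7, 0, 1, 8]


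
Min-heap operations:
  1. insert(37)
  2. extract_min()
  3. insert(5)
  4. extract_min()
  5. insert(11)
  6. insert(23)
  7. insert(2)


insert(37) -> [37]
extract_min()->37, []
insert(5) -> [5]
extract_min()->5, []
insert(11) -> [11]
insert(23) -> [11, 23]
insert(2) -> [2, 23, 11]

Final heap: [2, 23, 11]


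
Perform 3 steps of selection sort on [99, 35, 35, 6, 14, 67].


Initial: [99, 35, 35, 6, 14, 67]
Step 1: min=6 at 3
  Swap: [6, 35, 35, 99, 14, 67]
Step 2: min=14 at 4
  Swap: [6, 14, 35, 99, 35, 67]
Step 3: min=35 at 2
  Swap: [6, 14, 35, 99, 35, 67]

After 3 steps: [6, 14, 35, 99, 35, 67]


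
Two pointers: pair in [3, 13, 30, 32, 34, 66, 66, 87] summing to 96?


lo=0(3)+hi=7(87)=90
lo=1(13)+hi=7(87)=100
lo=1(13)+hi=6(66)=79
lo=2(30)+hi=6(66)=96

Yes: 30+66=96


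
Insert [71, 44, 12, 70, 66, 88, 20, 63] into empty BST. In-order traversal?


Insert 71: root
Insert 44: L from 71
Insert 12: L from 71 -> L from 44
Insert 70: L from 71 -> R from 44
Insert 66: L from 71 -> R from 44 -> L from 70
Insert 88: R from 71
Insert 20: L from 71 -> L from 44 -> R from 12
Insert 63: L from 71 -> R from 44 -> L from 70 -> L from 66

In-order: [12, 20, 44, 63, 66, 70, 71, 88]


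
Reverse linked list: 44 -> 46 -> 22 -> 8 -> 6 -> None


Step 1: curr=44, set curr.next=prev(None) | reversed so far: 44
Step 2: curr=46, set curr.next=prev(44) | reversed so far: 46 -> 44
Step 3: curr=22, set curr.next=prev(46) | reversed so far: 22 -> 46 -> 44
Step 4: curr=8, set curr.next=prev(22) | reversed so far: 8 -> 22 -> 46 -> 44
Step 5: curr=6, set curr.next=prev(8) | reversed so far: 6 -> 8 -> 22 -> 46 -> 44

6 -> 8 -> 22 -> 46 -> 44 -> None


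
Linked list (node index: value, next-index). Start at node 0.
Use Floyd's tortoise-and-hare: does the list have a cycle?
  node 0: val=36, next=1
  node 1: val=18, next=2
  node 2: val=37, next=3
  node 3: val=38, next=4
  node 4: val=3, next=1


Floyd's tortoise (slow, +1) and hare (fast, +2):
  init: slow=0, fast=0
  step 1: slow=1, fast=2
  step 2: slow=2, fast=4
  step 3: slow=3, fast=2
  step 4: slow=4, fast=4
  slow == fast at node 4: cycle detected

Cycle: yes


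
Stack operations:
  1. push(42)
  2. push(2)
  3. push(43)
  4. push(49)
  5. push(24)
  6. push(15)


push(42) -> [42]
push(2) -> [42, 2]
push(43) -> [42, 2, 43]
push(49) -> [42, 2, 43, 49]
push(24) -> [42, 2, 43, 49, 24]
push(15) -> [42, 2, 43, 49, 24, 15]

Final stack: [42, 2, 43, 49, 24, 15]


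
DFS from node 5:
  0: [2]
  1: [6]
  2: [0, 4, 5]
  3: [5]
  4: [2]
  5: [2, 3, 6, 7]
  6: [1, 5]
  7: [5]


Visit 5, push [7, 6, 3, 2]
Visit 2, push [4, 0]
Visit 0, push []
Visit 4, push []
Visit 3, push []
Visit 6, push [1]
Visit 1, push []
Visit 7, push []

DFS order: [5, 2, 0, 4, 3, 6, 1, 7]


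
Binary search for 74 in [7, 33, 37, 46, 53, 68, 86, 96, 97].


Step 1: lo=0, hi=8, mid=4, val=53
Step 2: lo=5, hi=8, mid=6, val=86
Step 3: lo=5, hi=5, mid=5, val=68

Not found


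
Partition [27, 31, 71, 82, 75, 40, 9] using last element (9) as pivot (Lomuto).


Pivot: 9
Place pivot at 0: [9, 31, 71, 82, 75, 40, 27]

Partitioned: [9, 31, 71, 82, 75, 40, 27]


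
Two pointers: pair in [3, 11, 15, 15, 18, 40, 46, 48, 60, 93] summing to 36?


lo=0(3)+hi=9(93)=96
lo=0(3)+hi=8(60)=63
lo=0(3)+hi=7(48)=51
lo=0(3)+hi=6(46)=49
lo=0(3)+hi=5(40)=43
lo=0(3)+hi=4(18)=21
lo=1(11)+hi=4(18)=29
lo=2(15)+hi=4(18)=33
lo=3(15)+hi=4(18)=33

No pair found


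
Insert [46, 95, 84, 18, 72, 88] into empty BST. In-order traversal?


Insert 46: root
Insert 95: R from 46
Insert 84: R from 46 -> L from 95
Insert 18: L from 46
Insert 72: R from 46 -> L from 95 -> L from 84
Insert 88: R from 46 -> L from 95 -> R from 84

In-order: [18, 46, 72, 84, 88, 95]


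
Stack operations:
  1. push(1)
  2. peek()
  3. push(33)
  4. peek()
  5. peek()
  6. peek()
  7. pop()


push(1) -> [1]
peek()->1
push(33) -> [1, 33]
peek()->33
peek()->33
peek()->33
pop()->33, [1]

Final stack: [1]


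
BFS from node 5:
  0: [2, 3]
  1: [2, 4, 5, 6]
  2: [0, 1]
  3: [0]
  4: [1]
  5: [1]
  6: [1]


Visit 5, enqueue [1]
Visit 1, enqueue [2, 4, 6]
Visit 2, enqueue [0]
Visit 4, enqueue []
Visit 6, enqueue []
Visit 0, enqueue [3]
Visit 3, enqueue []

BFS order: [5, 1, 2, 4, 6, 0, 3]


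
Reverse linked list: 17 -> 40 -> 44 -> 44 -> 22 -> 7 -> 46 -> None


Step 1: curr=17, set curr.next=prev(None) | reversed so far: 17
Step 2: curr=40, set curr.next=prev(17) | reversed so far: 40 -> 17
Step 3: curr=44, set curr.next=prev(40) | reversed so far: 44 -> 40 -> 17
Step 4: curr=44, set curr.next=prev(44) | reversed so far: 44 -> 44 -> 40 -> 17
Step 5: curr=22, set curr.next=prev(44) | reversed so far: 22 -> 44 -> 44 -> 40 -> 17
Step 6: curr=7, set curr.next=prev(22) | reversed so far: 7 -> 22 -> 44 -> 44 -> 40 -> 17
Step 7: curr=46, set curr.next=prev(7) | reversed so far: 46 -> 7 -> 22 -> 44 -> 44 -> 40 -> 17

46 -> 7 -> 22 -> 44 -> 44 -> 40 -> 17 -> None


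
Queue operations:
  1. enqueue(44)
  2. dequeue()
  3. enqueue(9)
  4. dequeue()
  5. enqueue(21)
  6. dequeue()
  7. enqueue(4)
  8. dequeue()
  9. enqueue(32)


enqueue(44) -> [44]
dequeue()->44, []
enqueue(9) -> [9]
dequeue()->9, []
enqueue(21) -> [21]
dequeue()->21, []
enqueue(4) -> [4]
dequeue()->4, []
enqueue(32) -> [32]

Final queue: [32]


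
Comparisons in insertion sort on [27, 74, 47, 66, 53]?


Algorithm: insertion sort
Input: [27, 74, 47, 66, 53]
Sorted: [27, 47, 53, 66, 74]

8


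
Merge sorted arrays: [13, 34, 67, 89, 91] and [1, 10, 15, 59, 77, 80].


Take 1 from B
Take 10 from B
Take 13 from A
Take 15 from B
Take 34 from A
Take 59 from B
Take 67 from A
Take 77 from B
Take 80 from B

Merged: [1, 10, 13, 15, 34, 59, 67, 77, 80, 89, 91]


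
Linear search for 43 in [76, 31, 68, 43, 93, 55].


i=0: 76!=43
i=1: 31!=43
i=2: 68!=43
i=3: 43==43 found!

Found at 3, 4 comps


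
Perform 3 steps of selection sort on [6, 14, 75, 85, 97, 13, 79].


Initial: [6, 14, 75, 85, 97, 13, 79]
Step 1: min=6 at 0
  Swap: [6, 14, 75, 85, 97, 13, 79]
Step 2: min=13 at 5
  Swap: [6, 13, 75, 85, 97, 14, 79]
Step 3: min=14 at 5
  Swap: [6, 13, 14, 85, 97, 75, 79]

After 3 steps: [6, 13, 14, 85, 97, 75, 79]


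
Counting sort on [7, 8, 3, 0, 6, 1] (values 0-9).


Input: [7, 8, 3, 0, 6, 1]
Counts: [1, 1, 0, 1, 0, 0, 1, 1, 1, 0]

Sorted: [0, 1, 3, 6, 7, 8]


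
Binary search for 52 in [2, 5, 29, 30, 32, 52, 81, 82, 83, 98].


Step 1: lo=0, hi=9, mid=4, val=32
Step 2: lo=5, hi=9, mid=7, val=82
Step 3: lo=5, hi=6, mid=5, val=52

Found at index 5


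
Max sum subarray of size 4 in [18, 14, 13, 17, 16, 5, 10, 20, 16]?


[0:4]: 62
[1:5]: 60
[2:6]: 51
[3:7]: 48
[4:8]: 51
[5:9]: 51

Max: 62 at [0:4]


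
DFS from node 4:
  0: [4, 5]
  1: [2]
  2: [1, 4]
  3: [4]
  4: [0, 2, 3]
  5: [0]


Visit 4, push [3, 2, 0]
Visit 0, push [5]
Visit 5, push []
Visit 2, push [1]
Visit 1, push []
Visit 3, push []

DFS order: [4, 0, 5, 2, 1, 3]


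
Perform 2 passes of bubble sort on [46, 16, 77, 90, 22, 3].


Initial: [46, 16, 77, 90, 22, 3]
Pass 1: [16, 46, 77, 22, 3, 90] (3 swaps)
Pass 2: [16, 46, 22, 3, 77, 90] (2 swaps)

After 2 passes: [16, 46, 22, 3, 77, 90]


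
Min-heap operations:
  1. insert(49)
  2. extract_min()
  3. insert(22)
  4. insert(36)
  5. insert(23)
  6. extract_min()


insert(49) -> [49]
extract_min()->49, []
insert(22) -> [22]
insert(36) -> [22, 36]
insert(23) -> [22, 36, 23]
extract_min()->22, [23, 36]

Final heap: [23, 36]


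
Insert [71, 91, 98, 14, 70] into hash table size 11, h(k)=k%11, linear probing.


Insert 71: h=5 -> slot 5
Insert 91: h=3 -> slot 3
Insert 98: h=10 -> slot 10
Insert 14: h=3, 1 probes -> slot 4
Insert 70: h=4, 2 probes -> slot 6

Table: [None, None, None, 91, 14, 71, 70, None, None, None, 98]


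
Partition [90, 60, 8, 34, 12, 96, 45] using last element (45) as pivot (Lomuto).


Pivot: 45
  8 <= 45: swap -> [8, 60, 90, 34, 12, 96, 45]
  34 <= 45: swap -> [8, 34, 90, 60, 12, 96, 45]
  12 <= 45: swap -> [8, 34, 12, 60, 90, 96, 45]
Place pivot at 3: [8, 34, 12, 45, 90, 96, 60]

Partitioned: [8, 34, 12, 45, 90, 96, 60]


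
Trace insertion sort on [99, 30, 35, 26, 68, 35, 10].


Initial: [99, 30, 35, 26, 68, 35, 10]
Insert 30: [30, 99, 35, 26, 68, 35, 10]
Insert 35: [30, 35, 99, 26, 68, 35, 10]
Insert 26: [26, 30, 35, 99, 68, 35, 10]
Insert 68: [26, 30, 35, 68, 99, 35, 10]
Insert 35: [26, 30, 35, 35, 68, 99, 10]
Insert 10: [10, 26, 30, 35, 35, 68, 99]

Sorted: [10, 26, 30, 35, 35, 68, 99]


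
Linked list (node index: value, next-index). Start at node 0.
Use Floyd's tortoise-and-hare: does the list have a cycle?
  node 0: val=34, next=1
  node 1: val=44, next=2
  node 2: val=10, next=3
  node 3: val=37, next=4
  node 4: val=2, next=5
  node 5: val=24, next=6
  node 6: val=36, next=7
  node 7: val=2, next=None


Floyd's tortoise (slow, +1) and hare (fast, +2):
  init: slow=0, fast=0
  step 1: slow=1, fast=2
  step 2: slow=2, fast=4
  step 3: slow=3, fast=6
  step 4: fast 6->7->None, no cycle

Cycle: no


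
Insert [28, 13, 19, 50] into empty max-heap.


Insert 28: [28]
Insert 13: [28, 13]
Insert 19: [28, 13, 19]
Insert 50: [50, 28, 19, 13]

Final heap: [50, 28, 19, 13]


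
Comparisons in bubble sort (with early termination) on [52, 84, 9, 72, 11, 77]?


Algorithm: bubble sort (with early termination)
Input: [52, 84, 9, 72, 11, 77]
Sorted: [9, 11, 52, 72, 77, 84]

14


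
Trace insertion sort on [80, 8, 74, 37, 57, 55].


Initial: [80, 8, 74, 37, 57, 55]
Insert 8: [8, 80, 74, 37, 57, 55]
Insert 74: [8, 74, 80, 37, 57, 55]
Insert 37: [8, 37, 74, 80, 57, 55]
Insert 57: [8, 37, 57, 74, 80, 55]
Insert 55: [8, 37, 55, 57, 74, 80]

Sorted: [8, 37, 55, 57, 74, 80]


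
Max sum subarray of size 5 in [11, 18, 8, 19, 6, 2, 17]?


[0:5]: 62
[1:6]: 53
[2:7]: 52

Max: 62 at [0:5]


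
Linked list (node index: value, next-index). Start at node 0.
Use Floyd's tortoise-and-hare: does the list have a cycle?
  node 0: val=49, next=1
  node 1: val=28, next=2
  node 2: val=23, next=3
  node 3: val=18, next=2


Floyd's tortoise (slow, +1) and hare (fast, +2):
  init: slow=0, fast=0
  step 1: slow=1, fast=2
  step 2: slow=2, fast=2
  slow == fast at node 2: cycle detected

Cycle: yes


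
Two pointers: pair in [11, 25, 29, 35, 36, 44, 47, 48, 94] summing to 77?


lo=0(11)+hi=8(94)=105
lo=0(11)+hi=7(48)=59
lo=1(25)+hi=7(48)=73
lo=2(29)+hi=7(48)=77

Yes: 29+48=77


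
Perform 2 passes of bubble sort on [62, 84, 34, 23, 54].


Initial: [62, 84, 34, 23, 54]
Pass 1: [62, 34, 23, 54, 84] (3 swaps)
Pass 2: [34, 23, 54, 62, 84] (3 swaps)

After 2 passes: [34, 23, 54, 62, 84]


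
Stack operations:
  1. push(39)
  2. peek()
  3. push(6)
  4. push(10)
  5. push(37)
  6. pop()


push(39) -> [39]
peek()->39
push(6) -> [39, 6]
push(10) -> [39, 6, 10]
push(37) -> [39, 6, 10, 37]
pop()->37, [39, 6, 10]

Final stack: [39, 6, 10]


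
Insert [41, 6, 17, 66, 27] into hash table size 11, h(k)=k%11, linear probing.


Insert 41: h=8 -> slot 8
Insert 6: h=6 -> slot 6
Insert 17: h=6, 1 probes -> slot 7
Insert 66: h=0 -> slot 0
Insert 27: h=5 -> slot 5

Table: [66, None, None, None, None, 27, 6, 17, 41, None, None]


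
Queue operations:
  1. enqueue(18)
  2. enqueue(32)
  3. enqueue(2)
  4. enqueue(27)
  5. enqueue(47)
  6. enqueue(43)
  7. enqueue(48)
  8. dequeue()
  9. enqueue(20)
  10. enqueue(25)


enqueue(18) -> [18]
enqueue(32) -> [18, 32]
enqueue(2) -> [18, 32, 2]
enqueue(27) -> [18, 32, 2, 27]
enqueue(47) -> [18, 32, 2, 27, 47]
enqueue(43) -> [18, 32, 2, 27, 47, 43]
enqueue(48) -> [18, 32, 2, 27, 47, 43, 48]
dequeue()->18, [32, 2, 27, 47, 43, 48]
enqueue(20) -> [32, 2, 27, 47, 43, 48, 20]
enqueue(25) -> [32, 2, 27, 47, 43, 48, 20, 25]

Final queue: [32, 2, 27, 47, 43, 48, 20, 25]


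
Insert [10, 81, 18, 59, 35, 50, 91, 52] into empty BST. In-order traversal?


Insert 10: root
Insert 81: R from 10
Insert 18: R from 10 -> L from 81
Insert 59: R from 10 -> L from 81 -> R from 18
Insert 35: R from 10 -> L from 81 -> R from 18 -> L from 59
Insert 50: R from 10 -> L from 81 -> R from 18 -> L from 59 -> R from 35
Insert 91: R from 10 -> R from 81
Insert 52: R from 10 -> L from 81 -> R from 18 -> L from 59 -> R from 35 -> R from 50

In-order: [10, 18, 35, 50, 52, 59, 81, 91]


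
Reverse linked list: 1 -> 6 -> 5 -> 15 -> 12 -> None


Step 1: curr=1, set curr.next=prev(None) | reversed so far: 1
Step 2: curr=6, set curr.next=prev(1) | reversed so far: 6 -> 1
Step 3: curr=5, set curr.next=prev(6) | reversed so far: 5 -> 6 -> 1
Step 4: curr=15, set curr.next=prev(5) | reversed so far: 15 -> 5 -> 6 -> 1
Step 5: curr=12, set curr.next=prev(15) | reversed so far: 12 -> 15 -> 5 -> 6 -> 1

12 -> 15 -> 5 -> 6 -> 1 -> None


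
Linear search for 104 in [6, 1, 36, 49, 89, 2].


i=0: 6!=104
i=1: 1!=104
i=2: 36!=104
i=3: 49!=104
i=4: 89!=104
i=5: 2!=104

Not found, 6 comps


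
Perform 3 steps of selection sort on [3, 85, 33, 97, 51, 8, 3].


Initial: [3, 85, 33, 97, 51, 8, 3]
Step 1: min=3 at 0
  Swap: [3, 85, 33, 97, 51, 8, 3]
Step 2: min=3 at 6
  Swap: [3, 3, 33, 97, 51, 8, 85]
Step 3: min=8 at 5
  Swap: [3, 3, 8, 97, 51, 33, 85]

After 3 steps: [3, 3, 8, 97, 51, 33, 85]


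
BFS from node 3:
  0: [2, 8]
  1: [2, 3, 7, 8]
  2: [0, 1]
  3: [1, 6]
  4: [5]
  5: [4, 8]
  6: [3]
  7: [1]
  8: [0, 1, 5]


Visit 3, enqueue [1, 6]
Visit 1, enqueue [2, 7, 8]
Visit 6, enqueue []
Visit 2, enqueue [0]
Visit 7, enqueue []
Visit 8, enqueue [5]
Visit 0, enqueue []
Visit 5, enqueue [4]
Visit 4, enqueue []

BFS order: [3, 1, 6, 2, 7, 8, 0, 5, 4]


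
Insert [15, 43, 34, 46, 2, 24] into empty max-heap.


Insert 15: [15]
Insert 43: [43, 15]
Insert 34: [43, 15, 34]
Insert 46: [46, 43, 34, 15]
Insert 2: [46, 43, 34, 15, 2]
Insert 24: [46, 43, 34, 15, 2, 24]

Final heap: [46, 43, 34, 15, 2, 24]


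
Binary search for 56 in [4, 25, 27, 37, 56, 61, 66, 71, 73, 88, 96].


Step 1: lo=0, hi=10, mid=5, val=61
Step 2: lo=0, hi=4, mid=2, val=27
Step 3: lo=3, hi=4, mid=3, val=37
Step 4: lo=4, hi=4, mid=4, val=56

Found at index 4


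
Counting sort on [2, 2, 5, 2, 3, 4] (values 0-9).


Input: [2, 2, 5, 2, 3, 4]
Counts: [0, 0, 3, 1, 1, 1, 0, 0, 0, 0]

Sorted: [2, 2, 2, 3, 4, 5]


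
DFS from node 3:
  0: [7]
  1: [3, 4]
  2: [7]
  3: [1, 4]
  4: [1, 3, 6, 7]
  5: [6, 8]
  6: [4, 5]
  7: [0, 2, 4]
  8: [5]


Visit 3, push [4, 1]
Visit 1, push [4]
Visit 4, push [7, 6]
Visit 6, push [5]
Visit 5, push [8]
Visit 8, push []
Visit 7, push [2, 0]
Visit 0, push []
Visit 2, push []

DFS order: [3, 1, 4, 6, 5, 8, 7, 0, 2]


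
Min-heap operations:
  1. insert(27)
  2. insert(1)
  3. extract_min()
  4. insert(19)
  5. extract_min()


insert(27) -> [27]
insert(1) -> [1, 27]
extract_min()->1, [27]
insert(19) -> [19, 27]
extract_min()->19, [27]

Final heap: [27]


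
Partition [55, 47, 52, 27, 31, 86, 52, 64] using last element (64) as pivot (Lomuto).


Pivot: 64
  55 <= 64: advance i (no swap)
  47 <= 64: advance i (no swap)
  52 <= 64: advance i (no swap)
  27 <= 64: advance i (no swap)
  31 <= 64: advance i (no swap)
  52 <= 64: swap -> [55, 47, 52, 27, 31, 52, 86, 64]
Place pivot at 6: [55, 47, 52, 27, 31, 52, 64, 86]

Partitioned: [55, 47, 52, 27, 31, 52, 64, 86]


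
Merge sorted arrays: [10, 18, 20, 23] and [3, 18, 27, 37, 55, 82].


Take 3 from B
Take 10 from A
Take 18 from A
Take 18 from B
Take 20 from A
Take 23 from A

Merged: [3, 10, 18, 18, 20, 23, 27, 37, 55, 82]


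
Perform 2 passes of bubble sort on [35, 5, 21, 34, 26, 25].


Initial: [35, 5, 21, 34, 26, 25]
Pass 1: [5, 21, 34, 26, 25, 35] (5 swaps)
Pass 2: [5, 21, 26, 25, 34, 35] (2 swaps)

After 2 passes: [5, 21, 26, 25, 34, 35]


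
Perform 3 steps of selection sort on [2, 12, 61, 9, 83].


Initial: [2, 12, 61, 9, 83]
Step 1: min=2 at 0
  Swap: [2, 12, 61, 9, 83]
Step 2: min=9 at 3
  Swap: [2, 9, 61, 12, 83]
Step 3: min=12 at 3
  Swap: [2, 9, 12, 61, 83]

After 3 steps: [2, 9, 12, 61, 83]


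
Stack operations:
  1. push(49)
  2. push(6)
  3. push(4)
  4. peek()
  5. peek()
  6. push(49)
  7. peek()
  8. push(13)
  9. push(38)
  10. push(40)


push(49) -> [49]
push(6) -> [49, 6]
push(4) -> [49, 6, 4]
peek()->4
peek()->4
push(49) -> [49, 6, 4, 49]
peek()->49
push(13) -> [49, 6, 4, 49, 13]
push(38) -> [49, 6, 4, 49, 13, 38]
push(40) -> [49, 6, 4, 49, 13, 38, 40]

Final stack: [49, 6, 4, 49, 13, 38, 40]


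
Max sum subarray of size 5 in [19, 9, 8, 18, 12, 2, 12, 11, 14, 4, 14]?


[0:5]: 66
[1:6]: 49
[2:7]: 52
[3:8]: 55
[4:9]: 51
[5:10]: 43
[6:11]: 55

Max: 66 at [0:5]


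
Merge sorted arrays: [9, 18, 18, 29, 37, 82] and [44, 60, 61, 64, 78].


Take 9 from A
Take 18 from A
Take 18 from A
Take 29 from A
Take 37 from A
Take 44 from B
Take 60 from B
Take 61 from B
Take 64 from B
Take 78 from B

Merged: [9, 18, 18, 29, 37, 44, 60, 61, 64, 78, 82]


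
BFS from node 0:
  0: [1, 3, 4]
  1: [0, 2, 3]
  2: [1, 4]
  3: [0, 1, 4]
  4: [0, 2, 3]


Visit 0, enqueue [1, 3, 4]
Visit 1, enqueue [2]
Visit 3, enqueue []
Visit 4, enqueue []
Visit 2, enqueue []

BFS order: [0, 1, 3, 4, 2]


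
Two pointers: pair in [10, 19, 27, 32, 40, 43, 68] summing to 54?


lo=0(10)+hi=6(68)=78
lo=0(10)+hi=5(43)=53
lo=1(19)+hi=5(43)=62
lo=1(19)+hi=4(40)=59
lo=1(19)+hi=3(32)=51
lo=2(27)+hi=3(32)=59

No pair found


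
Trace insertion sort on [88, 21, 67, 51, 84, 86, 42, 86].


Initial: [88, 21, 67, 51, 84, 86, 42, 86]
Insert 21: [21, 88, 67, 51, 84, 86, 42, 86]
Insert 67: [21, 67, 88, 51, 84, 86, 42, 86]
Insert 51: [21, 51, 67, 88, 84, 86, 42, 86]
Insert 84: [21, 51, 67, 84, 88, 86, 42, 86]
Insert 86: [21, 51, 67, 84, 86, 88, 42, 86]
Insert 42: [21, 42, 51, 67, 84, 86, 88, 86]
Insert 86: [21, 42, 51, 67, 84, 86, 86, 88]

Sorted: [21, 42, 51, 67, 84, 86, 86, 88]


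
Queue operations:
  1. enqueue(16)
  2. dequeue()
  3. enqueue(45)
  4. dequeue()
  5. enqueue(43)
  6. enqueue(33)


enqueue(16) -> [16]
dequeue()->16, []
enqueue(45) -> [45]
dequeue()->45, []
enqueue(43) -> [43]
enqueue(33) -> [43, 33]

Final queue: [43, 33]


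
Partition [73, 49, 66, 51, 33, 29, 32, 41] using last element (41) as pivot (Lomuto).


Pivot: 41
  33 <= 41: swap -> [33, 49, 66, 51, 73, 29, 32, 41]
  29 <= 41: swap -> [33, 29, 66, 51, 73, 49, 32, 41]
  32 <= 41: swap -> [33, 29, 32, 51, 73, 49, 66, 41]
Place pivot at 3: [33, 29, 32, 41, 73, 49, 66, 51]

Partitioned: [33, 29, 32, 41, 73, 49, 66, 51]


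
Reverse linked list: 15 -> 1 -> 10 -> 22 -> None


Step 1: curr=15, set curr.next=prev(None) | reversed so far: 15
Step 2: curr=1, set curr.next=prev(15) | reversed so far: 1 -> 15
Step 3: curr=10, set curr.next=prev(1) | reversed so far: 10 -> 1 -> 15
Step 4: curr=22, set curr.next=prev(10) | reversed so far: 22 -> 10 -> 1 -> 15

22 -> 10 -> 1 -> 15 -> None


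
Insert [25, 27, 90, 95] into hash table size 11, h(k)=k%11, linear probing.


Insert 25: h=3 -> slot 3
Insert 27: h=5 -> slot 5
Insert 90: h=2 -> slot 2
Insert 95: h=7 -> slot 7

Table: [None, None, 90, 25, None, 27, None, 95, None, None, None]


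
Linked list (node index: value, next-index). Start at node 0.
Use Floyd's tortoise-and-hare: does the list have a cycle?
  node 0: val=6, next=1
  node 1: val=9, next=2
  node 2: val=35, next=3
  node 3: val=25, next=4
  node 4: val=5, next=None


Floyd's tortoise (slow, +1) and hare (fast, +2):
  init: slow=0, fast=0
  step 1: slow=1, fast=2
  step 2: slow=2, fast=4
  step 3: fast -> None, no cycle

Cycle: no


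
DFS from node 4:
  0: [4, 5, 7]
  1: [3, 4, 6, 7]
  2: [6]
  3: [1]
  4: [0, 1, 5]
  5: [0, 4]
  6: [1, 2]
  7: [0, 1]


Visit 4, push [5, 1, 0]
Visit 0, push [7, 5]
Visit 5, push []
Visit 7, push [1]
Visit 1, push [6, 3]
Visit 3, push []
Visit 6, push [2]
Visit 2, push []

DFS order: [4, 0, 5, 7, 1, 3, 6, 2]


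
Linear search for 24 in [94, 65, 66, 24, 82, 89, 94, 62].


i=0: 94!=24
i=1: 65!=24
i=2: 66!=24
i=3: 24==24 found!

Found at 3, 4 comps


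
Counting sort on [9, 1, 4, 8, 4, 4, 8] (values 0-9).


Input: [9, 1, 4, 8, 4, 4, 8]
Counts: [0, 1, 0, 0, 3, 0, 0, 0, 2, 1]

Sorted: [1, 4, 4, 4, 8, 8, 9]


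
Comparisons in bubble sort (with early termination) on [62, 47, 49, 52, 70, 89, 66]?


Algorithm: bubble sort (with early termination)
Input: [62, 47, 49, 52, 70, 89, 66]
Sorted: [47, 49, 52, 62, 66, 70, 89]

15


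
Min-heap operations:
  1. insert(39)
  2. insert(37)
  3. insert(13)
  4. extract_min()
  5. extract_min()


insert(39) -> [39]
insert(37) -> [37, 39]
insert(13) -> [13, 39, 37]
extract_min()->13, [37, 39]
extract_min()->37, [39]

Final heap: [39]


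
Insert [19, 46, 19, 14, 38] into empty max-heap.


Insert 19: [19]
Insert 46: [46, 19]
Insert 19: [46, 19, 19]
Insert 14: [46, 19, 19, 14]
Insert 38: [46, 38, 19, 14, 19]

Final heap: [46, 38, 19, 14, 19]


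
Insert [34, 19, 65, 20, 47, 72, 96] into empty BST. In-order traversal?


Insert 34: root
Insert 19: L from 34
Insert 65: R from 34
Insert 20: L from 34 -> R from 19
Insert 47: R from 34 -> L from 65
Insert 72: R from 34 -> R from 65
Insert 96: R from 34 -> R from 65 -> R from 72

In-order: [19, 20, 34, 47, 65, 72, 96]


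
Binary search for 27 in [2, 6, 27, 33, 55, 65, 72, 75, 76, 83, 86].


Step 1: lo=0, hi=10, mid=5, val=65
Step 2: lo=0, hi=4, mid=2, val=27

Found at index 2


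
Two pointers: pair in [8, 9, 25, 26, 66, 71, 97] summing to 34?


lo=0(8)+hi=6(97)=105
lo=0(8)+hi=5(71)=79
lo=0(8)+hi=4(66)=74
lo=0(8)+hi=3(26)=34

Yes: 8+26=34


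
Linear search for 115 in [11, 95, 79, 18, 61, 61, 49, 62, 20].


i=0: 11!=115
i=1: 95!=115
i=2: 79!=115
i=3: 18!=115
i=4: 61!=115
i=5: 61!=115
i=6: 49!=115
i=7: 62!=115
i=8: 20!=115

Not found, 9 comps


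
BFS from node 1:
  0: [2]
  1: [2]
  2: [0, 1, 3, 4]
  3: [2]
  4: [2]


Visit 1, enqueue [2]
Visit 2, enqueue [0, 3, 4]
Visit 0, enqueue []
Visit 3, enqueue []
Visit 4, enqueue []

BFS order: [1, 2, 0, 3, 4]


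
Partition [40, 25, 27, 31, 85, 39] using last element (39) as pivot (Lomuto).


Pivot: 39
  25 <= 39: swap -> [25, 40, 27, 31, 85, 39]
  27 <= 39: swap -> [25, 27, 40, 31, 85, 39]
  31 <= 39: swap -> [25, 27, 31, 40, 85, 39]
Place pivot at 3: [25, 27, 31, 39, 85, 40]

Partitioned: [25, 27, 31, 39, 85, 40]


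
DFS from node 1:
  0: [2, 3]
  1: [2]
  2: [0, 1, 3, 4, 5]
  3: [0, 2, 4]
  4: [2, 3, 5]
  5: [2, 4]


Visit 1, push [2]
Visit 2, push [5, 4, 3, 0]
Visit 0, push [3]
Visit 3, push [4]
Visit 4, push [5]
Visit 5, push []

DFS order: [1, 2, 0, 3, 4, 5]


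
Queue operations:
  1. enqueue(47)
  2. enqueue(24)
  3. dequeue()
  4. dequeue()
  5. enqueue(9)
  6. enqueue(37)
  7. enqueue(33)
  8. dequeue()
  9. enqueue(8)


enqueue(47) -> [47]
enqueue(24) -> [47, 24]
dequeue()->47, [24]
dequeue()->24, []
enqueue(9) -> [9]
enqueue(37) -> [9, 37]
enqueue(33) -> [9, 37, 33]
dequeue()->9, [37, 33]
enqueue(8) -> [37, 33, 8]

Final queue: [37, 33, 8]


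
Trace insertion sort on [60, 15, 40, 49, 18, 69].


Initial: [60, 15, 40, 49, 18, 69]
Insert 15: [15, 60, 40, 49, 18, 69]
Insert 40: [15, 40, 60, 49, 18, 69]
Insert 49: [15, 40, 49, 60, 18, 69]
Insert 18: [15, 18, 40, 49, 60, 69]
Insert 69: [15, 18, 40, 49, 60, 69]

Sorted: [15, 18, 40, 49, 60, 69]


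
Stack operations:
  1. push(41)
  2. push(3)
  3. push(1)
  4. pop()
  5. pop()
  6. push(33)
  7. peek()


push(41) -> [41]
push(3) -> [41, 3]
push(1) -> [41, 3, 1]
pop()->1, [41, 3]
pop()->3, [41]
push(33) -> [41, 33]
peek()->33

Final stack: [41, 33]


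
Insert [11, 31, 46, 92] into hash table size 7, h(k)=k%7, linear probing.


Insert 11: h=4 -> slot 4
Insert 31: h=3 -> slot 3
Insert 46: h=4, 1 probes -> slot 5
Insert 92: h=1 -> slot 1

Table: [None, 92, None, 31, 11, 46, None]


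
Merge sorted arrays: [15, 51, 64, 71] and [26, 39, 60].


Take 15 from A
Take 26 from B
Take 39 from B
Take 51 from A
Take 60 from B

Merged: [15, 26, 39, 51, 60, 64, 71]


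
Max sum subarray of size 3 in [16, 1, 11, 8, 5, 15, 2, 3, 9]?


[0:3]: 28
[1:4]: 20
[2:5]: 24
[3:6]: 28
[4:7]: 22
[5:8]: 20
[6:9]: 14

Max: 28 at [0:3]


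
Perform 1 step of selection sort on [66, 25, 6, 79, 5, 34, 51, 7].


Initial: [66, 25, 6, 79, 5, 34, 51, 7]
Step 1: min=5 at 4
  Swap: [5, 25, 6, 79, 66, 34, 51, 7]

After 1 step: [5, 25, 6, 79, 66, 34, 51, 7]


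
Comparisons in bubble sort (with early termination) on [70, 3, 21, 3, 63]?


Algorithm: bubble sort (with early termination)
Input: [70, 3, 21, 3, 63]
Sorted: [3, 3, 21, 63, 70]

9


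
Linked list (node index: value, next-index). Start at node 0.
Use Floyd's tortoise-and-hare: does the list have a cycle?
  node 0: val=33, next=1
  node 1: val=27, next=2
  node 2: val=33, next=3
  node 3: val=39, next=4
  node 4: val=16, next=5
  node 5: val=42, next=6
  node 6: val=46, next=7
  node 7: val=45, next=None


Floyd's tortoise (slow, +1) and hare (fast, +2):
  init: slow=0, fast=0
  step 1: slow=1, fast=2
  step 2: slow=2, fast=4
  step 3: slow=3, fast=6
  step 4: fast 6->7->None, no cycle

Cycle: no


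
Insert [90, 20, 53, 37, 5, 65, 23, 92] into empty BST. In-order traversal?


Insert 90: root
Insert 20: L from 90
Insert 53: L from 90 -> R from 20
Insert 37: L from 90 -> R from 20 -> L from 53
Insert 5: L from 90 -> L from 20
Insert 65: L from 90 -> R from 20 -> R from 53
Insert 23: L from 90 -> R from 20 -> L from 53 -> L from 37
Insert 92: R from 90

In-order: [5, 20, 23, 37, 53, 65, 90, 92]


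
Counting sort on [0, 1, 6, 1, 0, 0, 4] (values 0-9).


Input: [0, 1, 6, 1, 0, 0, 4]
Counts: [3, 2, 0, 0, 1, 0, 1, 0, 0, 0]

Sorted: [0, 0, 0, 1, 1, 4, 6]


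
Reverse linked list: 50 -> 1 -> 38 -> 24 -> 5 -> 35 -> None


Step 1: curr=50, set curr.next=prev(None) | reversed so far: 50
Step 2: curr=1, set curr.next=prev(50) | reversed so far: 1 -> 50
Step 3: curr=38, set curr.next=prev(1) | reversed so far: 38 -> 1 -> 50
Step 4: curr=24, set curr.next=prev(38) | reversed so far: 24 -> 38 -> 1 -> 50
Step 5: curr=5, set curr.next=prev(24) | reversed so far: 5 -> 24 -> 38 -> 1 -> 50
Step 6: curr=35, set curr.next=prev(5) | reversed so far: 35 -> 5 -> 24 -> 38 -> 1 -> 50

35 -> 5 -> 24 -> 38 -> 1 -> 50 -> None


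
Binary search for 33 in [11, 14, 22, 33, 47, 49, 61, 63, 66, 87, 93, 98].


Step 1: lo=0, hi=11, mid=5, val=49
Step 2: lo=0, hi=4, mid=2, val=22
Step 3: lo=3, hi=4, mid=3, val=33

Found at index 3


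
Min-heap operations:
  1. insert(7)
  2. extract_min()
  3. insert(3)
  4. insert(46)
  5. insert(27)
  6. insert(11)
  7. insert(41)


insert(7) -> [7]
extract_min()->7, []
insert(3) -> [3]
insert(46) -> [3, 46]
insert(27) -> [3, 46, 27]
insert(11) -> [3, 11, 27, 46]
insert(41) -> [3, 11, 27, 46, 41]

Final heap: [3, 11, 27, 46, 41]


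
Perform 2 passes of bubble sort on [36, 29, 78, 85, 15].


Initial: [36, 29, 78, 85, 15]
Pass 1: [29, 36, 78, 15, 85] (2 swaps)
Pass 2: [29, 36, 15, 78, 85] (1 swaps)

After 2 passes: [29, 36, 15, 78, 85]


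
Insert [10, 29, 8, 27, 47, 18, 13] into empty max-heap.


Insert 10: [10]
Insert 29: [29, 10]
Insert 8: [29, 10, 8]
Insert 27: [29, 27, 8, 10]
Insert 47: [47, 29, 8, 10, 27]
Insert 18: [47, 29, 18, 10, 27, 8]
Insert 13: [47, 29, 18, 10, 27, 8, 13]

Final heap: [47, 29, 18, 10, 27, 8, 13]


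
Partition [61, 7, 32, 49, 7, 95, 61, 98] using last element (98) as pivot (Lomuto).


Pivot: 98
  61 <= 98: advance i (no swap)
  7 <= 98: advance i (no swap)
  32 <= 98: advance i (no swap)
  49 <= 98: advance i (no swap)
  7 <= 98: advance i (no swap)
  95 <= 98: advance i (no swap)
  61 <= 98: advance i (no swap)
Place pivot at 7: [61, 7, 32, 49, 7, 95, 61, 98]

Partitioned: [61, 7, 32, 49, 7, 95, 61, 98]


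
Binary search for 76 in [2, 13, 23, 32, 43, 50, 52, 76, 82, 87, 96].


Step 1: lo=0, hi=10, mid=5, val=50
Step 2: lo=6, hi=10, mid=8, val=82
Step 3: lo=6, hi=7, mid=6, val=52
Step 4: lo=7, hi=7, mid=7, val=76

Found at index 7


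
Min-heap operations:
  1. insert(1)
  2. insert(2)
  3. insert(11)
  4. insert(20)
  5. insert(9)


insert(1) -> [1]
insert(2) -> [1, 2]
insert(11) -> [1, 2, 11]
insert(20) -> [1, 2, 11, 20]
insert(9) -> [1, 2, 11, 20, 9]

Final heap: [1, 2, 11, 20, 9]


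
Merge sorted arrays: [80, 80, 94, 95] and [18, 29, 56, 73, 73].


Take 18 from B
Take 29 from B
Take 56 from B
Take 73 from B
Take 73 from B

Merged: [18, 29, 56, 73, 73, 80, 80, 94, 95]


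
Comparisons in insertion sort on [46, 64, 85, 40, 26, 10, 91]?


Algorithm: insertion sort
Input: [46, 64, 85, 40, 26, 10, 91]
Sorted: [10, 26, 40, 46, 64, 85, 91]

15


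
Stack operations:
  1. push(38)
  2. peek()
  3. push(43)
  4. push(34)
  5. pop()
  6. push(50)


push(38) -> [38]
peek()->38
push(43) -> [38, 43]
push(34) -> [38, 43, 34]
pop()->34, [38, 43]
push(50) -> [38, 43, 50]

Final stack: [38, 43, 50]


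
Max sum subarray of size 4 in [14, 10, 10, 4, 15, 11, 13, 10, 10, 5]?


[0:4]: 38
[1:5]: 39
[2:6]: 40
[3:7]: 43
[4:8]: 49
[5:9]: 44
[6:10]: 38

Max: 49 at [4:8]


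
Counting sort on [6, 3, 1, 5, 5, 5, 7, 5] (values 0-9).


Input: [6, 3, 1, 5, 5, 5, 7, 5]
Counts: [0, 1, 0, 1, 0, 4, 1, 1, 0, 0]

Sorted: [1, 3, 5, 5, 5, 5, 6, 7]


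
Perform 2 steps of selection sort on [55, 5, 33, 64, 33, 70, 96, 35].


Initial: [55, 5, 33, 64, 33, 70, 96, 35]
Step 1: min=5 at 1
  Swap: [5, 55, 33, 64, 33, 70, 96, 35]
Step 2: min=33 at 2
  Swap: [5, 33, 55, 64, 33, 70, 96, 35]

After 2 steps: [5, 33, 55, 64, 33, 70, 96, 35]


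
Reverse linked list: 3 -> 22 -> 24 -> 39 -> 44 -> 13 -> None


Step 1: curr=3, set curr.next=prev(None) | reversed so far: 3
Step 2: curr=22, set curr.next=prev(3) | reversed so far: 22 -> 3
Step 3: curr=24, set curr.next=prev(22) | reversed so far: 24 -> 22 -> 3
Step 4: curr=39, set curr.next=prev(24) | reversed so far: 39 -> 24 -> 22 -> 3
Step 5: curr=44, set curr.next=prev(39) | reversed so far: 44 -> 39 -> 24 -> 22 -> 3
Step 6: curr=13, set curr.next=prev(44) | reversed so far: 13 -> 44 -> 39 -> 24 -> 22 -> 3

13 -> 44 -> 39 -> 24 -> 22 -> 3 -> None


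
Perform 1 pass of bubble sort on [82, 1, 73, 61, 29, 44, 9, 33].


Initial: [82, 1, 73, 61, 29, 44, 9, 33]
Pass 1: [1, 73, 61, 29, 44, 9, 33, 82] (7 swaps)

After 1 pass: [1, 73, 61, 29, 44, 9, 33, 82]


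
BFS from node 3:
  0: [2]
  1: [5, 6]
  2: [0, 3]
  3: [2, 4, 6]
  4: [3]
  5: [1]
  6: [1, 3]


Visit 3, enqueue [2, 4, 6]
Visit 2, enqueue [0]
Visit 4, enqueue []
Visit 6, enqueue [1]
Visit 0, enqueue []
Visit 1, enqueue [5]
Visit 5, enqueue []

BFS order: [3, 2, 4, 6, 0, 1, 5]


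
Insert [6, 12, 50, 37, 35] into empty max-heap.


Insert 6: [6]
Insert 12: [12, 6]
Insert 50: [50, 6, 12]
Insert 37: [50, 37, 12, 6]
Insert 35: [50, 37, 12, 6, 35]

Final heap: [50, 37, 12, 6, 35]


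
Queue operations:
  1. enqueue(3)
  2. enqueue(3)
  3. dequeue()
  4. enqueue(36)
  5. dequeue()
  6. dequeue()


enqueue(3) -> [3]
enqueue(3) -> [3, 3]
dequeue()->3, [3]
enqueue(36) -> [3, 36]
dequeue()->3, [36]
dequeue()->36, []

Final queue: []


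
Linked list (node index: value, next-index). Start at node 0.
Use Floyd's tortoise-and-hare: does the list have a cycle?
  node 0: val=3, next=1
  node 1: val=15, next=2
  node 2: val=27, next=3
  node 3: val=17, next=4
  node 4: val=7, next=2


Floyd's tortoise (slow, +1) and hare (fast, +2):
  init: slow=0, fast=0
  step 1: slow=1, fast=2
  step 2: slow=2, fast=4
  step 3: slow=3, fast=3
  slow == fast at node 3: cycle detected

Cycle: yes


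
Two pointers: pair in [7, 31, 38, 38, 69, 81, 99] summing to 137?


lo=0(7)+hi=6(99)=106
lo=1(31)+hi=6(99)=130
lo=2(38)+hi=6(99)=137

Yes: 38+99=137


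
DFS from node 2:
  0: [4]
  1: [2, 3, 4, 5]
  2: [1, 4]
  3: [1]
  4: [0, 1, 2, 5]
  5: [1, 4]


Visit 2, push [4, 1]
Visit 1, push [5, 4, 3]
Visit 3, push []
Visit 4, push [5, 0]
Visit 0, push []
Visit 5, push []

DFS order: [2, 1, 3, 4, 0, 5]


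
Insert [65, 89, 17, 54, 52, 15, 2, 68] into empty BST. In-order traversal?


Insert 65: root
Insert 89: R from 65
Insert 17: L from 65
Insert 54: L from 65 -> R from 17
Insert 52: L from 65 -> R from 17 -> L from 54
Insert 15: L from 65 -> L from 17
Insert 2: L from 65 -> L from 17 -> L from 15
Insert 68: R from 65 -> L from 89

In-order: [2, 15, 17, 52, 54, 65, 68, 89]


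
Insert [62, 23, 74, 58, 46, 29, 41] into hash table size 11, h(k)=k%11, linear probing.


Insert 62: h=7 -> slot 7
Insert 23: h=1 -> slot 1
Insert 74: h=8 -> slot 8
Insert 58: h=3 -> slot 3
Insert 46: h=2 -> slot 2
Insert 29: h=7, 2 probes -> slot 9
Insert 41: h=8, 2 probes -> slot 10

Table: [None, 23, 46, 58, None, None, None, 62, 74, 29, 41]


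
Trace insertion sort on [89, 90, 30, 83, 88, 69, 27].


Initial: [89, 90, 30, 83, 88, 69, 27]
Insert 90: [89, 90, 30, 83, 88, 69, 27]
Insert 30: [30, 89, 90, 83, 88, 69, 27]
Insert 83: [30, 83, 89, 90, 88, 69, 27]
Insert 88: [30, 83, 88, 89, 90, 69, 27]
Insert 69: [30, 69, 83, 88, 89, 90, 27]
Insert 27: [27, 30, 69, 83, 88, 89, 90]

Sorted: [27, 30, 69, 83, 88, 89, 90]


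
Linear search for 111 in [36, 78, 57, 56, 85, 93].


i=0: 36!=111
i=1: 78!=111
i=2: 57!=111
i=3: 56!=111
i=4: 85!=111
i=5: 93!=111

Not found, 6 comps


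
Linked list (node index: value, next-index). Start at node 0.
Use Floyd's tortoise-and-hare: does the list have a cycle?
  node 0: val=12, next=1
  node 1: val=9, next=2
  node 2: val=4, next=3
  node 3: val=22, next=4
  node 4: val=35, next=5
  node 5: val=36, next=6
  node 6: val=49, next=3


Floyd's tortoise (slow, +1) and hare (fast, +2):
  init: slow=0, fast=0
  step 1: slow=1, fast=2
  step 2: slow=2, fast=4
  step 3: slow=3, fast=6
  step 4: slow=4, fast=4
  slow == fast at node 4: cycle detected

Cycle: yes


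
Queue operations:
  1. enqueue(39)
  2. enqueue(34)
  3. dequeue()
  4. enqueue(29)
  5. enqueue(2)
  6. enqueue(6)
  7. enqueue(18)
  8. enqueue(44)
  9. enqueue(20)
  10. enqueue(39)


enqueue(39) -> [39]
enqueue(34) -> [39, 34]
dequeue()->39, [34]
enqueue(29) -> [34, 29]
enqueue(2) -> [34, 29, 2]
enqueue(6) -> [34, 29, 2, 6]
enqueue(18) -> [34, 29, 2, 6, 18]
enqueue(44) -> [34, 29, 2, 6, 18, 44]
enqueue(20) -> [34, 29, 2, 6, 18, 44, 20]
enqueue(39) -> [34, 29, 2, 6, 18, 44, 20, 39]

Final queue: [34, 29, 2, 6, 18, 44, 20, 39]


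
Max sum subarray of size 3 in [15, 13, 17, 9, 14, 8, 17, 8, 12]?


[0:3]: 45
[1:4]: 39
[2:5]: 40
[3:6]: 31
[4:7]: 39
[5:8]: 33
[6:9]: 37

Max: 45 at [0:3]


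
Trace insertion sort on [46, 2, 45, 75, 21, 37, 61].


Initial: [46, 2, 45, 75, 21, 37, 61]
Insert 2: [2, 46, 45, 75, 21, 37, 61]
Insert 45: [2, 45, 46, 75, 21, 37, 61]
Insert 75: [2, 45, 46, 75, 21, 37, 61]
Insert 21: [2, 21, 45, 46, 75, 37, 61]
Insert 37: [2, 21, 37, 45, 46, 75, 61]
Insert 61: [2, 21, 37, 45, 46, 61, 75]

Sorted: [2, 21, 37, 45, 46, 61, 75]
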